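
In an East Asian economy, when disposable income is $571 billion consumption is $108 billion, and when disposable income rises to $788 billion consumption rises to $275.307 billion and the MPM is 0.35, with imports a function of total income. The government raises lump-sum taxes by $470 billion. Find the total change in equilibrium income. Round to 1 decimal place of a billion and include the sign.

−$625.9 billion

MPC = ΔC/ΔYd = (275.307 − 108)/(788 − 571) = 167.307/217 = 0.771.
A lump-sum tax change of +$470 billion shifts disposable income by −$470 billion; first-round consumption changes by −c × ΔT = −0.771 × (+$470 billion) = −$362.37 billion.
Expenditure multiplier = 1/(1 − c + m) = 1/(1 − 0.771 + 0.35) = 1/0.579 ≈ 1.727.
The tax multiplier is −c × k ≈ −1.332, so ΔY = k × (−c·ΔT) = (−$362.37 billion) / 0.579 ≈ −$625.9 billion.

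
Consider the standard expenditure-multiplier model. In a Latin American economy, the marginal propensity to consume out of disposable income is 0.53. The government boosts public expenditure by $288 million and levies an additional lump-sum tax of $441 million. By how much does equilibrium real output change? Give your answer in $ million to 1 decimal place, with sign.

+$115.5 million

Expenditure multiplier = 1/(1 − MPC) = 1/(1 − 0.53) = 1/0.47 ≈ 2.128.
ΔG contributes k·ΔG = (+$288 million) / 0.47 ≈ +$612.8 million.
ΔT of +$441 million changes first-round spending by −c·ΔT = −$233.73 million, contributing k·(−c·ΔT) = (−$233.73 million) / 0.47 ≈ −$497.3 million.
Net ΔY = k(ΔG − c·ΔT) = (+$54.27 million) / 0.47 ≈ +$115.5 million.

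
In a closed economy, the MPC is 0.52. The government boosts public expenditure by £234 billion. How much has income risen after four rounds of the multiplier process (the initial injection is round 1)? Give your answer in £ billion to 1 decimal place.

£451.9 billion

Round 1 adds ΔG = £234 billion; each later round is MPC = 0.52 times the previous.
After 4 rounds: 234 + 121.68 + 63.2736 + 32.902272 = ΔG·(1 − c^4)/(1 − c) = 234 × (1 − 0.07311616)/0.48 ≈ £451.9 billion.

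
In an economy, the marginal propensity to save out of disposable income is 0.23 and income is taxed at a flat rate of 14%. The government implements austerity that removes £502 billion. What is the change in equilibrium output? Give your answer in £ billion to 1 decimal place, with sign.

MPC = 1 − MPS = 1 − 0.23 = 0.77.
Expenditure multiplier = 1/(1 − c(1−t)) = 1/(1 − 0.77×0.86) = 1/0.3378 ≈ 2.96.
ΔY = k × ΔG = (−£502 billion) / 0.3378 ≈ −£1,486.1 billion.

−£1,486.1 billion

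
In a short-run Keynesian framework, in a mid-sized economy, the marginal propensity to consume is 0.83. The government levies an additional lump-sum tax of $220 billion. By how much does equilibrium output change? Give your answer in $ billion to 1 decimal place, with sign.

A lump-sum tax change of +$220 billion shifts disposable income by −$220 billion; first-round consumption changes by −c × ΔT = −0.83 × (+$220 billion) = −$182.6 billion.
Expenditure multiplier = 1/(1 − MPC) = 1/(1 − 0.83) = 1/0.17 ≈ 5.882.
The tax multiplier is −c × k ≈ −4.882, so ΔY = k × (−c·ΔT) = (−$182.6 billion) / 0.17 ≈ −$1,074.1 billion.

−$1,074.1 billion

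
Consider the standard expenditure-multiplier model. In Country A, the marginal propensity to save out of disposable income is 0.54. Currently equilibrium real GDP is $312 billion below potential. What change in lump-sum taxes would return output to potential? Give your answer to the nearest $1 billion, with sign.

−$366 billion

MPC = 1 − MPS = 1 − 0.54 = 0.46.
Spending multiplier = 1/(1 − MPC) = 1/(1 − 0.46) = 1/0.54 ≈ 1.852.
Tax multiplier = −c·k = −0.46/0.54 ≈ −0.852. Need ΔY = +$312 billion, so ΔT = ΔY/(−c·k) = −(+$312 billion) × 0.54 / 0.46 ≈ −$366 billion.
The government should cut lump-sum taxes by $366 billion.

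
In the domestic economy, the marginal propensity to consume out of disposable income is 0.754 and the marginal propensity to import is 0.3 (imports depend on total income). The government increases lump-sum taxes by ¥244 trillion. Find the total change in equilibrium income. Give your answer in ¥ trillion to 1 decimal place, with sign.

−¥337.0 trillion

A lump-sum tax change of +¥244 trillion shifts disposable income by −¥244 trillion; first-round consumption changes by −c × ΔT = −0.754 × (+¥244 trillion) = −¥183.976 trillion.
Expenditure multiplier = 1/(1 − c + m) = 1/(1 − 0.754 + 0.3) = 1/0.546 ≈ 1.832.
The tax multiplier is −c × k ≈ −1.381, so ΔY = k × (−c·ΔT) = (−¥183.976 trillion) / 0.546 ≈ −¥337 trillion.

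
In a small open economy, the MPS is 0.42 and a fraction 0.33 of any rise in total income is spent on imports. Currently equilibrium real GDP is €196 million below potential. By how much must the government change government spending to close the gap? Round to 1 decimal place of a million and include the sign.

MPC = 1 − MPS = 1 − 0.42 = 0.58.
Spending multiplier = 1/(1 − c + m) = 1/(1 − 0.58 + 0.33) = 1/0.75 ≈ 1.333.
Need ΔY = +€196 million, so ΔG = ΔY/k = (+€196 million) × 0.75 = +€147 million.
The government should increase government spending by €147 million.

+€147.0 million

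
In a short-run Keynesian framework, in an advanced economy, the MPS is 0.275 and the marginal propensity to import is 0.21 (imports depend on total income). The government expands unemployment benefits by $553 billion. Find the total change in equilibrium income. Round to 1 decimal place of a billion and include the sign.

+$826.6 billion

MPC = 1 − MPS = 1 − 0.275 = 0.725.
The transfer change shifts disposable income by +$553 billion, so first-round consumption changes by c·ΔTR = 0.725 × (+$553 billion) = +$400.925 billion.
Expenditure multiplier = 1/(1 − c + m) = 1/(1 − 0.725 + 0.21) = 1/0.485 ≈ 2.062.
The transfer multiplier is c × k ≈ 1.495, so ΔY = k × (c·ΔTR) = (+$400.925 billion) / 0.485 ≈ +$826.6 billion.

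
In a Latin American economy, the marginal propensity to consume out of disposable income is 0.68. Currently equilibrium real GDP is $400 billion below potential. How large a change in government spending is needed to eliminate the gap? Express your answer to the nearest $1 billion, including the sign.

Spending multiplier = 1/(1 − MPC) = 1/(1 − 0.68) = 1/0.32 = 3.125.
Need ΔY = +$400 billion, so ΔG = ΔY/k = (+$400 billion) × 0.32 = +$128 billion.
The government should increase government spending by $128 billion.

+$128 billion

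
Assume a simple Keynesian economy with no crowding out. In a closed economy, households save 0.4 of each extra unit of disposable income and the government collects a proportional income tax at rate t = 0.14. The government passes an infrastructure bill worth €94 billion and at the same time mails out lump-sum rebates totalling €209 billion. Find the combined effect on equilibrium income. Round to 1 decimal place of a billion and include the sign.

MPC = 1 − MPS = 1 − 0.4 = 0.6.
Expenditure multiplier = 1/(1 − c(1−t)) = 1/(1 − 0.6×0.86) = 1/0.484 ≈ 2.066.
ΔG contributes k·ΔG = (+€94 billion) / 0.484 ≈ +€194.2 billion.
ΔT of −€209 billion changes first-round spending by −c·ΔT = +€125.4 billion, contributing k·(−c·ΔT) = (+€125.4 billion) / 0.484 ≈ +€259.1 billion.
Net ΔY = k(ΔG − c·ΔT) = (+€219.4 billion) / 0.484 ≈ +€453.3 billion.

+€453.3 billion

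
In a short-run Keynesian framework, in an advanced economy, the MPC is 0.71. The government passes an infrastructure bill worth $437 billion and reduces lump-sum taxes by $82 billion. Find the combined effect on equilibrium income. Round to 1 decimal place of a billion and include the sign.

Expenditure multiplier = 1/(1 − MPC) = 1/(1 − 0.71) = 1/0.29 ≈ 3.448.
ΔG contributes k·ΔG = (+$437 billion) / 0.29 ≈ +$1,506.9 billion.
ΔT of −$82 billion changes first-round spending by −c·ΔT = +$58.22 billion, contributing k·(−c·ΔT) = (+$58.22 billion) / 0.29 ≈ +$200.8 billion.
Net ΔY = k(ΔG − c·ΔT) = (+$495.22 billion) / 0.29 ≈ +$1,707.7 billion.

+$1,707.7 billion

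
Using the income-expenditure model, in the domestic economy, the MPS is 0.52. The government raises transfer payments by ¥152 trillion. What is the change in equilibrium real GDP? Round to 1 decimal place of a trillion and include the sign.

MPC = 1 − MPS = 1 − 0.52 = 0.48.
The transfer change shifts disposable income by +¥152 trillion, so first-round consumption changes by c·ΔTR = 0.48 × (+¥152 trillion) = +¥72.96 trillion.
Expenditure multiplier = 1/(1 − MPC) = 1/(1 − 0.48) = 1/0.52 ≈ 1.923.
The transfer multiplier is c × k ≈ 0.923, so ΔY = k × (c·ΔTR) = (+¥72.96 trillion) / 0.52 ≈ +¥140.3 trillion.

+¥140.3 trillion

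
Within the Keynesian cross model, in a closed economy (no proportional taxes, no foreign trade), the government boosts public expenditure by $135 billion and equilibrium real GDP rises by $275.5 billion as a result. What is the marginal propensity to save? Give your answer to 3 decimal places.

0.490

Implied spending multiplier k = ΔY/ΔG = 275.5/135 ≈ 2.0407.
Since k = 1/(1 − MPC), MPC = 1 − 1/k = 1 − ΔG/ΔY = 1 − 135/275.5 ≈ 0.510.
MPS = 1 − MPC = 0.490.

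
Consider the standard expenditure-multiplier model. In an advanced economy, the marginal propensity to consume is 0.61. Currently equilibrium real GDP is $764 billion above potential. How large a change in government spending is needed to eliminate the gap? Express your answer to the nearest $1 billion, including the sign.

−$298 billion

Spending multiplier = 1/(1 − MPC) = 1/(1 − 0.61) = 1/0.39 ≈ 2.564.
Need ΔY = −$764 billion, so ΔG = ΔY/k = (−$764 billion) × 0.39 ≈ −$298 billion.
The government should cut government spending by $298 billion.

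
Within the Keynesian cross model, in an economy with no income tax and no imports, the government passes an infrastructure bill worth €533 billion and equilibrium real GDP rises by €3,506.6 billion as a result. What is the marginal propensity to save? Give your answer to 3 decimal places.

0.152

Implied spending multiplier k = ΔY/ΔG = 3,506.6/533 ≈ 6.579.
Since k = 1/(1 − MPC), MPC = 1 − 1/k = 1 − ΔG/ΔY = 1 − 533/3,506.6 ≈ 0.848.
MPS = 1 − MPC = 0.152.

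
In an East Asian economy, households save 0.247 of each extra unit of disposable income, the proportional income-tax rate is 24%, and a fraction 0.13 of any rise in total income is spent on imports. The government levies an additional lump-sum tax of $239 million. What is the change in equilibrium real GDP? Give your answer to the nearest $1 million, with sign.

−$323 million

MPC = 1 − MPS = 1 − 0.247 = 0.753.
A lump-sum tax change of +$239 million shifts disposable income by −$239 million; first-round consumption changes by −c × ΔT = −0.753 × (+$239 million) = −$179.967 million.
Expenditure multiplier = 1/(1 − c(1−t) + m) = 1/(1 − 0.753×0.76 + 0.13) = 1/0.55772 ≈ 1.793.
The tax multiplier is −c × k ≈ −1.35, so ΔY = k × (−c·ΔT) = (−$179.967 million) / 0.55772 ≈ −$323 million.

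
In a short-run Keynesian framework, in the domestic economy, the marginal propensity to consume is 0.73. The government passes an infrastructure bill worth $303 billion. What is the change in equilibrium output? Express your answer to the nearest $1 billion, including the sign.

+$1,122 billion

Government-spending multiplier = 1/(1 − MPC) = 1/(1 − 0.73) = 1/0.27 ≈ 3.704.
ΔY = k × ΔG = (+$303 billion) / 0.27 ≈ +$1,122 billion.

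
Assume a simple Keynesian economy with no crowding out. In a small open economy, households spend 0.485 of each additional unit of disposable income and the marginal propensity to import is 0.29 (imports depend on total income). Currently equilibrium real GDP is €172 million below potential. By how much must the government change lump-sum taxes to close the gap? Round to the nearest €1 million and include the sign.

−€285 million

Spending multiplier = 1/(1 − c + m) = 1/(1 − 0.485 + 0.29) = 1/0.805 ≈ 1.242.
Tax multiplier = −c·k = −0.485/0.805 ≈ −0.602. Need ΔY = +€172 million, so ΔT = ΔY/(−c·k) = −(+€172 million) × 0.805 / 0.485 ≈ −€285 million.
The government should cut lump-sum taxes by €285 million.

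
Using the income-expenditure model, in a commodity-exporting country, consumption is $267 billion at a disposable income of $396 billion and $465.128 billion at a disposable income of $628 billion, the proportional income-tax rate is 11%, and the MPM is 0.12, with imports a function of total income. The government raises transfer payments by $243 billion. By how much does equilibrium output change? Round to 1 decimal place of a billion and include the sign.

MPC = ΔC/ΔYd = (465.128 − 267)/(628 − 396) = 198.128/232 = 0.854.
The transfer change shifts disposable income by +$243 billion, so first-round consumption changes by c·ΔTR = 0.854 × (+$243 billion) = +$207.522 billion.
Expenditure multiplier = 1/(1 − c(1−t) + m) = 1/(1 − 0.854×0.89 + 0.12) = 1/0.35994 ≈ 2.778.
The transfer multiplier is c × k ≈ 2.373, so ΔY = k × (c·ΔTR) = (+$207.522 billion) / 0.35994 ≈ +$576.5 billion.

+$576.5 billion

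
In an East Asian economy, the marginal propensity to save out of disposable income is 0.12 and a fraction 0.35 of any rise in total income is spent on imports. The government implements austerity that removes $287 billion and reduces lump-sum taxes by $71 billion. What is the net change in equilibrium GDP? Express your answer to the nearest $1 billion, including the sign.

MPC = 1 − MPS = 1 − 0.12 = 0.88.
Expenditure multiplier = 1/(1 − c + m) = 1/(1 − 0.88 + 0.35) = 1/0.47 ≈ 2.128.
ΔG contributes k·ΔG = (−$287 billion) / 0.47 ≈ −$610.6 billion.
ΔT of −$71 billion changes first-round spending by −c·ΔT = +$62.48 billion, contributing k·(−c·ΔT) = (+$62.48 billion) / 0.47 ≈ +$132.9 billion.
Net ΔY = k(ΔG − c·ΔT) = (−$224.52 billion) / 0.47 ≈ −$478 billion.

−$478 billion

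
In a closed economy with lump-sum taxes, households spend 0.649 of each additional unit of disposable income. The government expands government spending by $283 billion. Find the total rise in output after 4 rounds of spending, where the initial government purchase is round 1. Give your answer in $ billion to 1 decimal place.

Round 1 adds ΔG = $283 billion; each later round is MPC = 0.649 times the previous.
After 4 rounds: 283 + 183.667 + 119.199883 + 77.360724067 = ΔG·(1 − c^4)/(1 − c) = 283 × (1 − 0.177410282401)/0.351 ≈ $663.2 billion.

$663.2 billion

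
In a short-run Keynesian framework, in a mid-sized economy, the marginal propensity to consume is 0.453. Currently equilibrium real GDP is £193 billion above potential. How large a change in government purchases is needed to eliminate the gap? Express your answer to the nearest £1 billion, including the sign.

−£106 billion

Spending multiplier = 1/(1 − MPC) = 1/(1 − 0.453) = 1/0.547 ≈ 1.828.
Need ΔY = −£193 billion, so ΔG = ΔY/k = (−£193 billion) × 0.547 ≈ −£106 billion.
The government should cut government purchases by £106 billion.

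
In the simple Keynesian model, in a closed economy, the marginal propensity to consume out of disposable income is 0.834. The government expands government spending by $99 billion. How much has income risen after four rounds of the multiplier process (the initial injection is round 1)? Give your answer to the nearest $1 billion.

$308 billion

Round 1 adds ΔG = $99 billion; each later round is MPC = 0.834 times the previous.
After 4 rounds: 99 + 82.566 + 68.860044 + 57.429276696 = ΔG·(1 − c^4)/(1 − c) = 99 × (1 − 0.483798149136)/0.166 ≈ $308 billion.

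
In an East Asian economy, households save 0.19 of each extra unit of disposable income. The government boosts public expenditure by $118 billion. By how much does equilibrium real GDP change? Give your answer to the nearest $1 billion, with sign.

+$621 billion

MPC = 1 − MPS = 1 − 0.19 = 0.81.
Expenditure multiplier = 1/(1 − MPC) = 1/(1 − 0.81) = 1/0.19 ≈ 5.263.
ΔY = k × ΔG = (+$118 billion) / 0.19 ≈ +$621 billion.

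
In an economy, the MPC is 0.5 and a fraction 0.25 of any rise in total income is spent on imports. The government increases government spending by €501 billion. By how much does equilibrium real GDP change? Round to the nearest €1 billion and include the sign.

Spending multiplier = 1/(1 − c + m) = 1/(1 − 0.5 + 0.25) = 1/0.75 ≈ 1.333.
ΔY = k × ΔG = (+€501 billion) / 0.75 = +€668 billion.

+€668 billion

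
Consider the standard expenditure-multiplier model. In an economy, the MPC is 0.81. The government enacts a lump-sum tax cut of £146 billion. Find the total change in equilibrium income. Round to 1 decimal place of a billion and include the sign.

A lump-sum tax change of −£146 billion shifts disposable income by +£146 billion; first-round consumption changes by −c × ΔT = −0.81 × (−£146 billion) = +£118.26 billion.
Expenditure multiplier = 1/(1 − MPC) = 1/(1 − 0.81) = 1/0.19 ≈ 5.263.
The tax multiplier is −c × k ≈ −4.263, so ΔY = k × (−c·ΔT) = (+£118.26 billion) / 0.19 ≈ +£622.4 billion.

+£622.4 billion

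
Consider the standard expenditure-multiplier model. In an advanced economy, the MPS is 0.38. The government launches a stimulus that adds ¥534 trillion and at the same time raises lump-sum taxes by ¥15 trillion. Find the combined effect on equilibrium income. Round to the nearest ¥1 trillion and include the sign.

MPC = 1 − MPS = 1 − 0.38 = 0.62.
Expenditure multiplier = 1/(1 − MPC) = 1/(1 − 0.62) = 1/0.38 ≈ 2.632.
ΔG contributes k·ΔG = (+¥534 trillion) / 0.38 ≈ +¥1,405.3 trillion.
ΔT of +¥15 trillion changes first-round spending by −c·ΔT = −¥9.3 trillion, contributing k·(−c·ΔT) = (−¥9.3 trillion) / 0.38 ≈ −¥24.5 trillion.
Net ΔY = k(ΔG − c·ΔT) = (+¥524.7 trillion) / 0.38 ≈ +¥1,381 trillion.

+¥1,381 trillion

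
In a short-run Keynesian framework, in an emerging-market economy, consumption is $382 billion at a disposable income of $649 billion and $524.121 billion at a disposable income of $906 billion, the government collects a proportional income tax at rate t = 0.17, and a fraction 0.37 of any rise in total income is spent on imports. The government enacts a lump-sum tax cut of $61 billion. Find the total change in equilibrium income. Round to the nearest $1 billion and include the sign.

+$37 billion

MPC = ΔC/ΔYd = (524.121 − 382)/(906 − 649) = 142.121/257 = 0.553.
A lump-sum tax change of −$61 billion shifts disposable income by +$61 billion; first-round consumption changes by −c × ΔT = −0.553 × (−$61 billion) = +$33.733 billion.
Expenditure multiplier = 1/(1 − c(1−t) + m) = 1/(1 − 0.553×0.83 + 0.37) = 1/0.91101 ≈ 1.098.
The tax multiplier is −c × k ≈ −0.607, so ΔY = k × (−c·ΔT) = (+$33.733 billion) / 0.91101 ≈ +$37 billion.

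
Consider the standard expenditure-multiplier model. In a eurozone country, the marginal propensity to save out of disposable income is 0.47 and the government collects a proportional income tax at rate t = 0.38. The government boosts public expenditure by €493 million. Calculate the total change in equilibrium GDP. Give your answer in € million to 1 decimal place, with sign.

+€734.3 million

MPC = 1 − MPS = 1 − 0.47 = 0.53.
Spending multiplier = 1/(1 − c(1−t)) = 1/(1 − 0.53×0.62) = 1/0.6714 ≈ 1.489.
ΔY = k × ΔG = (+€493 million) / 0.6714 ≈ +€734.3 million.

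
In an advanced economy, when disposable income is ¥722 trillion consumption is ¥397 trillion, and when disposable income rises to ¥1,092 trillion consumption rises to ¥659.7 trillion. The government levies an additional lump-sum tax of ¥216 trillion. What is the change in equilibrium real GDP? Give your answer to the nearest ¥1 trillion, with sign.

−¥529 trillion

MPC = ΔC/ΔYd = (659.7 − 397)/(1,092 − 722) = 262.7/370 = 0.71.
A lump-sum tax change of +¥216 trillion shifts disposable income by −¥216 trillion; first-round consumption changes by −c × ΔT = −0.71 × (+¥216 trillion) = −¥153.36 trillion.
Expenditure multiplier = 1/(1 − MPC) = 1/(1 − 0.71) = 1/0.29 ≈ 3.448.
The tax multiplier is −c × k ≈ −2.448, so ΔY = k × (−c·ΔT) = (−¥153.36 trillion) / 0.29 ≈ −¥529 trillion.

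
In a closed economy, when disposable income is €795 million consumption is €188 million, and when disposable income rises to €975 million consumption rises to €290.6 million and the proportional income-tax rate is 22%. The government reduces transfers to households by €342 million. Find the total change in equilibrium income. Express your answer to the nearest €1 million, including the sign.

−€351 million

MPC = ΔC/ΔYd = (290.6 − 188)/(975 − 795) = 102.6/180 = 0.57.
The transfer change shifts disposable income by −€342 million, so first-round consumption changes by c·ΔTR = 0.57 × (−€342 million) = −€194.94 million.
Expenditure multiplier = 1/(1 − c(1−t)) = 1/(1 − 0.57×0.78) = 1/0.5554 ≈ 1.801.
The transfer multiplier is c × k ≈ 1.026, so ΔY = k × (c·ΔTR) = (−€194.94 million) / 0.5554 ≈ −€351 million.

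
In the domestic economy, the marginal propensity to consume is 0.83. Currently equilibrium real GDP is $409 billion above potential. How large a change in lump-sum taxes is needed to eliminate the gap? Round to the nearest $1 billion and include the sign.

+$84 billion

Spending multiplier = 1/(1 − MPC) = 1/(1 − 0.83) = 1/0.17 ≈ 5.882.
Tax multiplier = −c·k = −0.83/0.17 ≈ −4.882. Need ΔY = −$409 billion, so ΔT = ΔY/(−c·k) = −(−$409 billion) × 0.17 / 0.83 ≈ +$84 billion.
The government should raise lump-sum taxes by $84 billion.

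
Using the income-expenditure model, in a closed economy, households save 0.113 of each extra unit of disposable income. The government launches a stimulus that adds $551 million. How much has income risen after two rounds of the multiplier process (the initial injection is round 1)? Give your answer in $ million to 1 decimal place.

$1,039.7 million

MPC = 1 − MPS = 1 − 0.113 = 0.887.
Round 1 adds ΔG = $551 million; each later round is MPC = 0.887 times the previous.
After 2 rounds: 551 + 488.737 = ΔG·(1 − c^2)/(1 − c) = 551 × (1 − 0.786769)/0.113 ≈ $1,039.7 million.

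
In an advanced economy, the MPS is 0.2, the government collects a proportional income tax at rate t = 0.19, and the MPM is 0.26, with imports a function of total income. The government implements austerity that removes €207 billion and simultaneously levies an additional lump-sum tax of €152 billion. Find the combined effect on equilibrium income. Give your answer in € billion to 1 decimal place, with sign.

MPC = 1 − MPS = 1 − 0.2 = 0.8.
Expenditure multiplier = 1/(1 − c(1−t) + m) = 1/(1 − 0.8×0.81 + 0.26) = 1/0.612 ≈ 1.634.
ΔG contributes k·ΔG = (−€207 billion) / 0.612 ≈ −€338.2 billion.
ΔT of +€152 billion changes first-round spending by −c·ΔT = −€121.6 billion, contributing k·(−c·ΔT) = (−€121.6 billion) / 0.612 ≈ −€198.7 billion.
Net ΔY = k(ΔG − c·ΔT) = (−€328.6 billion) / 0.612 ≈ −€536.9 billion.

−€536.9 billion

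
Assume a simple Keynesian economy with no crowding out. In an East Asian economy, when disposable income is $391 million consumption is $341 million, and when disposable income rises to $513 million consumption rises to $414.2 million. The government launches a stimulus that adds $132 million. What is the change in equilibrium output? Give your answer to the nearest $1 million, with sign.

+$330 million

MPC = ΔC/ΔYd = (414.2 − 341)/(513 − 391) = 73.2/122 = 0.6.
Government-spending multiplier = 1/(1 − MPC) = 1/(1 − 0.6) = 1/0.4 = 2.5.
ΔY = k × ΔG = (+$132 million) / 0.4 = +$330 million.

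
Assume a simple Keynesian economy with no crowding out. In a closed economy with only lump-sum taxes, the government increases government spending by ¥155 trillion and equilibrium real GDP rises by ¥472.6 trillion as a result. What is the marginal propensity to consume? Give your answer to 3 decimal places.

0.672

Implied spending multiplier k = ΔY/ΔG = 472.6/155 ≈ 3.049.
Since k = 1/(1 − MPC), MPC = 1 − 1/k = 1 − ΔG/ΔY = 1 − 155/472.6 ≈ 0.672.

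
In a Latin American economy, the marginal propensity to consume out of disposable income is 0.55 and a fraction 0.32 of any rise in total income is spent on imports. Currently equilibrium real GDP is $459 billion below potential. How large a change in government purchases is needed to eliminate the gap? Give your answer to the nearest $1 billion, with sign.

+$353 billion

Spending multiplier = 1/(1 − c + m) = 1/(1 − 0.55 + 0.32) = 1/0.77 ≈ 1.299.
Need ΔY = +$459 billion, so ΔG = ΔY/k = (+$459 billion) × 0.77 ≈ +$353 billion.
The government should increase government purchases by $353 billion.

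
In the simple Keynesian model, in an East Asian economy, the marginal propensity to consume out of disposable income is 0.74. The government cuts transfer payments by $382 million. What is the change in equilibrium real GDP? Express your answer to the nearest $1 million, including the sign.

The transfer change shifts disposable income by −$382 million, so first-round consumption changes by c·ΔTR = 0.74 × (−$382 million) = −$282.68 million.
Expenditure multiplier = 1/(1 − MPC) = 1/(1 − 0.74) = 1/0.26 ≈ 3.846.
The transfer multiplier is c × k ≈ 2.846, so ΔY = k × (c·ΔTR) = (−$282.68 million) / 0.26 ≈ −$1,087 million.

−$1,087 million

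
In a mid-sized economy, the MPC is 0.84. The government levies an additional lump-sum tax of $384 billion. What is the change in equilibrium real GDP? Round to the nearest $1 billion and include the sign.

−$2,016 billion

A lump-sum tax change of +$384 billion shifts disposable income by −$384 billion; first-round consumption changes by −c × ΔT = −0.84 × (+$384 billion) = −$322.56 billion.
Expenditure multiplier = 1/(1 − MPC) = 1/(1 − 0.84) = 1/0.16 = 6.25.
The tax multiplier is −c × k = −5.25, so ΔY = k × (−c·ΔT) = (−$322.56 billion) / 0.16 = −$2,016 billion.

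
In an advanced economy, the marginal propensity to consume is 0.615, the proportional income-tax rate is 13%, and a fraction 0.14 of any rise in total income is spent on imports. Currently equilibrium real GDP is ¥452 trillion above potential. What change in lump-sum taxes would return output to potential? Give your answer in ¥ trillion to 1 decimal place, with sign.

Spending multiplier = 1/(1 − c(1−t) + m) = 1/(1 − 0.615×0.87 + 0.14) = 1/0.60495 ≈ 1.653.
Tax multiplier = −c·k = −0.615/0.60495 ≈ −1.017. Need ΔY = −¥452 trillion, so ΔT = ΔY/(−c·k) = −(−¥452 trillion) × 0.60495 / 0.615 ≈ +¥444.6 trillion.
The government should raise lump-sum taxes by ¥444.6 trillion.

+¥444.6 trillion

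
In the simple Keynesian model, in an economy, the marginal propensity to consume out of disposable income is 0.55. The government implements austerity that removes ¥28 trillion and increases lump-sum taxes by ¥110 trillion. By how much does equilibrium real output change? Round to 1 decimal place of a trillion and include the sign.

Expenditure multiplier = 1/(1 − MPC) = 1/(1 − 0.55) = 1/0.45 ≈ 2.222.
ΔG contributes k·ΔG = (−¥28 trillion) / 0.45 ≈ −¥62.2 trillion.
ΔT of +¥110 trillion changes first-round spending by −c·ΔT = −¥60.5 trillion, contributing k·(−c·ΔT) = (−¥60.5 trillion) / 0.45 ≈ −¥134.4 trillion.
Net ΔY = k(ΔG − c·ΔT) = (−¥88.5 trillion) / 0.45 ≈ −¥196.7 trillion.

−¥196.7 trillion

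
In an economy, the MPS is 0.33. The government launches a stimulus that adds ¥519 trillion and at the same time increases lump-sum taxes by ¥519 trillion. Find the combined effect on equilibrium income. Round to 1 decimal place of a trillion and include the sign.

MPC = 1 − MPS = 1 − 0.33 = 0.67.
Expenditure multiplier = 1/(1 − MPC) = 1/(1 − 0.67) = 1/0.33 ≈ 3.03.
ΔG contributes k·ΔG = (+¥519 trillion) / 0.33 ≈ +¥1,572.7 trillion.
ΔT of +¥519 trillion changes first-round spending by −c·ΔT = −¥347.73 trillion, contributing k·(−c·ΔT) = (−¥347.73 trillion) / 0.33 ≈ −¥1,053.7 trillion.
With ΔG = ΔT and no other leakages, the balanced-budget multiplier is 1, so ΔY = ΔG = +¥519 trillion.

+¥519.0 trillion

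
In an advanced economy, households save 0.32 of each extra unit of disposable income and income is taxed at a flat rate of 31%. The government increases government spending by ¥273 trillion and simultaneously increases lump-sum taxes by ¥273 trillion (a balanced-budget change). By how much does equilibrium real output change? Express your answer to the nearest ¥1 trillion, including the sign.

+¥165 trillion

MPC = 1 − MPS = 1 − 0.32 = 0.68.
Expenditure multiplier = 1/(1 − c(1−t)) = 1/(1 − 0.68×0.69) = 1/0.5308 ≈ 1.884.
ΔG contributes k·ΔG = (+¥273 trillion) / 0.5308 ≈ +¥514.3 trillion.
ΔT of +¥273 trillion changes first-round spending by −c·ΔT = −¥185.64 trillion, contributing k·(−c·ΔT) = (−¥185.64 trillion) / 0.5308 ≈ −¥349.7 trillion.
Net ΔY = k(ΔG − c·ΔT) = (+¥87.36 trillion) / 0.5308 ≈ +¥165 trillion.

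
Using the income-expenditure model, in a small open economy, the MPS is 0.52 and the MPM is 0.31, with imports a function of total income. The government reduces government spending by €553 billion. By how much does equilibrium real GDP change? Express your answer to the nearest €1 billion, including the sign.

−€666 billion

MPC = 1 − MPS = 1 − 0.52 = 0.48.
Expenditure multiplier = 1/(1 − c + m) = 1/(1 − 0.48 + 0.31) = 1/0.83 ≈ 1.205.
ΔY = k × ΔG = (−€553 billion) / 0.83 ≈ −€666 billion.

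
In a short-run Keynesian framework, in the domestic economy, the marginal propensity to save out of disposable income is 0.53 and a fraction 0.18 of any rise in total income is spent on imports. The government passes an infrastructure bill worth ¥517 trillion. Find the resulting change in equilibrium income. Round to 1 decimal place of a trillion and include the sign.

MPC = 1 − MPS = 1 − 0.53 = 0.47.
Spending multiplier = 1/(1 − c + m) = 1/(1 − 0.47 + 0.18) = 1/0.71 ≈ 1.408.
ΔY = k × ΔG = (+¥517 trillion) / 0.71 ≈ +¥728.2 trillion.

+¥728.2 trillion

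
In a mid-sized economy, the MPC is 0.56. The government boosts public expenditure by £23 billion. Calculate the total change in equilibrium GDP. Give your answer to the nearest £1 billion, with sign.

+£52 billion

Government-spending multiplier = 1/(1 − MPC) = 1/(1 − 0.56) = 1/0.44 ≈ 2.273.
ΔY = k × ΔG = (+£23 billion) / 0.44 ≈ +£52 billion.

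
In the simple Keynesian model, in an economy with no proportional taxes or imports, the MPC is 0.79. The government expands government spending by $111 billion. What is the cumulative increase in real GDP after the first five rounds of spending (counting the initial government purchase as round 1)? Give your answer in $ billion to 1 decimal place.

Round 1 adds ΔG = $111 billion; each later round is MPC = 0.79 times the previous.
After 5 rounds: 111 + 87.69 + 69.2751 + 54.727329 + 43.23458991 = ΔG·(1 − c^5)/(1 − c) = 111 × (1 − 0.3077056399)/0.21 ≈ $365.9 billion.

$365.9 billion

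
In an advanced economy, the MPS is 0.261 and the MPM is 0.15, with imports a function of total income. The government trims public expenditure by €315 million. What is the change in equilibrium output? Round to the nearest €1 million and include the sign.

−€766 million

MPC = 1 − MPS = 1 − 0.261 = 0.739.
Spending multiplier = 1/(1 − c + m) = 1/(1 − 0.739 + 0.15) = 1/0.411 ≈ 2.433.
ΔY = k × ΔG = (−€315 million) / 0.411 ≈ −€766 million.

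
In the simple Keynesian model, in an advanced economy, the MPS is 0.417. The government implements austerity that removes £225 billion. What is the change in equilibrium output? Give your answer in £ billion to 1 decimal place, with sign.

−£539.6 billion

MPC = 1 − MPS = 1 − 0.417 = 0.583.
Spending multiplier = 1/(1 − MPC) = 1/(1 − 0.583) = 1/0.417 ≈ 2.398.
ΔY = k × ΔG = (−£225 billion) / 0.417 ≈ −£539.6 billion.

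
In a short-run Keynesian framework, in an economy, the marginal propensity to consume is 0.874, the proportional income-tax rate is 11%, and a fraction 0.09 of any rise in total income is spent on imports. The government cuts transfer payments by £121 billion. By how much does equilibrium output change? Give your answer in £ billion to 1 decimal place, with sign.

The transfer change shifts disposable income by −£121 billion, so first-round consumption changes by c·ΔTR = 0.874 × (−£121 billion) = −£105.754 billion.
Expenditure multiplier = 1/(1 − c(1−t) + m) = 1/(1 − 0.874×0.89 + 0.09) = 1/0.31214 ≈ 3.204.
The transfer multiplier is c × k ≈ 2.8, so ΔY = k × (c·ΔTR) = (−£105.754 billion) / 0.31214 ≈ −£338.8 billion.

−£338.8 billion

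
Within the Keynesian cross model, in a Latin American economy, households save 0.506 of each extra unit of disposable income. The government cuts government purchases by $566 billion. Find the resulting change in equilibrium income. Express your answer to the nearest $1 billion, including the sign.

MPC = 1 − MPS = 1 − 0.506 = 0.494.
Spending multiplier = 1/(1 − MPC) = 1/(1 − 0.494) = 1/0.506 ≈ 1.976.
ΔY = k × ΔG = (−$566 billion) / 0.506 ≈ −$1,119 billion.

−$1,119 billion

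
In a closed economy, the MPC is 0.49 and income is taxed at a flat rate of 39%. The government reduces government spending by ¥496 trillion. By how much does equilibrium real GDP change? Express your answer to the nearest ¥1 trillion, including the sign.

−¥707 trillion

Spending multiplier = 1/(1 − c(1−t)) = 1/(1 − 0.49×0.61) = 1/0.7011 ≈ 1.426.
ΔY = k × ΔG = (−¥496 trillion) / 0.7011 ≈ −¥707 trillion.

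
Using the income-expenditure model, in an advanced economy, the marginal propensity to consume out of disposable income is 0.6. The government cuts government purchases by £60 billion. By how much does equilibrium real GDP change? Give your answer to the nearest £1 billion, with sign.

Spending multiplier = 1/(1 − MPC) = 1/(1 − 0.6) = 1/0.4 = 2.5.
ΔY = k × ΔG = (−£60 billion) / 0.4 = −£150 billion.

−£150 billion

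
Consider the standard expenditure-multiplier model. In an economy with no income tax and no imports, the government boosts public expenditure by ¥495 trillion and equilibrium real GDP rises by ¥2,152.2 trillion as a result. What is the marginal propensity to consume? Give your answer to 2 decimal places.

Implied spending multiplier k = ΔY/ΔG = 2,152.2/495 ≈ 4.3479.
Since k = 1/(1 − MPC), MPC = 1 − 1/k = 1 − ΔG/ΔY = 1 − 495/2,152.2 ≈ 0.77.

0.77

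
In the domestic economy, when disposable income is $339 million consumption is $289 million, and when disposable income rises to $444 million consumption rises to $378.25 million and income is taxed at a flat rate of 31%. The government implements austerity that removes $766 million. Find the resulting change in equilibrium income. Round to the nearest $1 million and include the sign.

−$1,852 million

MPC = ΔC/ΔYd = (378.25 − 289)/(444 − 339) = 89.25/105 = 0.85.
Expenditure multiplier = 1/(1 − c(1−t)) = 1/(1 − 0.85×0.69) = 1/0.4135 ≈ 2.418.
ΔY = k × ΔG = (−$766 million) / 0.4135 ≈ −$1,852 million.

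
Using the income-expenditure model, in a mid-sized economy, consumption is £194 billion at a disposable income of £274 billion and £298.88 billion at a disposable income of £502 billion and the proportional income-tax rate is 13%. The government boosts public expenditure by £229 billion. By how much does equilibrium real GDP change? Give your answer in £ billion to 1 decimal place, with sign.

+£381.8 billion

MPC = ΔC/ΔYd = (298.88 − 194)/(502 − 274) = 104.88/228 = 0.46.
Expenditure multiplier = 1/(1 − c(1−t)) = 1/(1 − 0.46×0.87) = 1/0.5998 ≈ 1.667.
ΔY = k × ΔG = (+£229 billion) / 0.5998 ≈ +£381.8 billion.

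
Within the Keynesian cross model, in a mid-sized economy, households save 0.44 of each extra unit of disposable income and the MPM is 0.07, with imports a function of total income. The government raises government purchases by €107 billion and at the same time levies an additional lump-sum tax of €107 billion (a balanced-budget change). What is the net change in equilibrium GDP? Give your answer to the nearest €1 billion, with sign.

+€92 billion

MPC = 1 − MPS = 1 − 0.44 = 0.56.
Expenditure multiplier = 1/(1 − c + m) = 1/(1 − 0.56 + 0.07) = 1/0.51 ≈ 1.961.
ΔG contributes k·ΔG = (+€107 billion) / 0.51 ≈ +€209.8 billion.
ΔT of +€107 billion changes first-round spending by −c·ΔT = −€59.92 billion, contributing k·(−c·ΔT) = (−€59.92 billion) / 0.51 ≈ −€117.5 billion.
Net ΔY = k(ΔG − c·ΔT) = (+€47.08 billion) / 0.51 ≈ +€92 billion.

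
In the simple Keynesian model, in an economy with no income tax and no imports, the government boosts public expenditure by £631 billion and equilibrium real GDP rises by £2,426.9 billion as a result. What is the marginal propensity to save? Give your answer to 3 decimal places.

0.260

Implied spending multiplier k = ΔY/ΔG = 2,426.9/631 ≈ 3.8461.
Since k = 1/(1 − MPC), MPC = 1 − 1/k = 1 − ΔG/ΔY = 1 − 631/2,426.9 ≈ 0.740.
MPS = 1 − MPC = 0.260.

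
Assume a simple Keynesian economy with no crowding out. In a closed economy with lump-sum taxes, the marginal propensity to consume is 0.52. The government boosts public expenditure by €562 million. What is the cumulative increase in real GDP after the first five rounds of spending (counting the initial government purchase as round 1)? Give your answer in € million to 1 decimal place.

€1,126.3 million

Round 1 adds ΔG = €562 million; each later round is MPC = 0.52 times the previous.
After 5 rounds: 562 + 292.24 + 151.9648 + 79.021696 + 41.09128192 = ΔG·(1 − c^5)/(1 − c) = 562 × (1 − 0.0380204032)/0.48 ≈ €1,126.3 million.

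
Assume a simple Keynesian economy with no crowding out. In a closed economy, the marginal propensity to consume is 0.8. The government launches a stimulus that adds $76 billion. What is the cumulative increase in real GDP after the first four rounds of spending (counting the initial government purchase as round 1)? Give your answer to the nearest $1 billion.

Round 1 adds ΔG = $76 billion; each later round is MPC = 0.8 times the previous.
After 4 rounds: 76 + 60.8 + 48.64 + 38.912 = ΔG·(1 − c^4)/(1 − c) = 76 × (1 − 0.4096)/0.2 ≈ $224 billion.

$224 billion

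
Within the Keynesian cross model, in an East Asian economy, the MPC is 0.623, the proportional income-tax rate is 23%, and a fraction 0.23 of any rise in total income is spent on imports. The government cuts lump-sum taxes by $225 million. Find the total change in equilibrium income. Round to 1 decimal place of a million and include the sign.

A lump-sum tax change of −$225 million shifts disposable income by +$225 million; first-round consumption changes by −c × ΔT = −0.623 × (−$225 million) = +$140.175 million.
Expenditure multiplier = 1/(1 − c(1−t) + m) = 1/(1 − 0.623×0.77 + 0.23) = 1/0.75029 ≈ 1.333.
The tax multiplier is −c × k ≈ −0.83, so ΔY = k × (−c·ΔT) = (+$140.175 million) / 0.75029 ≈ +$186.8 million.

+$186.8 million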